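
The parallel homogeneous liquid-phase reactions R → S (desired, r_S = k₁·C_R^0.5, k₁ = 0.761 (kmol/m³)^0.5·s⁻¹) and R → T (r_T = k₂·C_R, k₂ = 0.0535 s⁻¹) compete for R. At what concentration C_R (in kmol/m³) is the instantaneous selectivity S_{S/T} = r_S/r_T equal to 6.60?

4.64 kmol/m³

S_{S/T} = (k₁/k₂)·C_R^-0.5 ⇒ C_R = (S·k₂/k₁)^(-2).
= (6.60×0.0535/0.761)^(-2) = (0.4640)^(-2) = 4.64 kmol/m³.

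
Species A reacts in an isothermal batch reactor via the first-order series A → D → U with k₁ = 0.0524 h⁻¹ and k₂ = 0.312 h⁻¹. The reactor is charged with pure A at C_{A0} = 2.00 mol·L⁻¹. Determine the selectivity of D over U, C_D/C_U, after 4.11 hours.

1.23

The intermediate concentration in a first-order A→B→C sequence is C_D = k₁C_{A0}(e^(−k₁t) − e^(−k₂t))/(k₂−k₁).
e^(−k₁t) = e^(−0.0524×4.11) = e^(−0.2154) = 0.8062; e^(−k₂t) = e^(−1.282) = 0.2774.
C_D = 0.0524×2.00/(0.312−0.0524) × (0.8062−0.2774) = 0.4037×0.5289 = 0.2135 mol·L⁻¹.
C_A = C_{A0}e^(−k₁t) = 1.612 mol·L⁻¹, so C_U = C_{A0}−C_A−C_D = 0.1740 mol·L⁻¹; C_D/C_U = 1.23.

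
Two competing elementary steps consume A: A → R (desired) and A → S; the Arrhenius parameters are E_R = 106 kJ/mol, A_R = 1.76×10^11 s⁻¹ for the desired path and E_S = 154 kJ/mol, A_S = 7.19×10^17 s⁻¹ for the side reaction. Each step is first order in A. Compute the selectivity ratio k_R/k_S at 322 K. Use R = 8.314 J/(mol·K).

k_R/k_S = (A_R/A_S)·exp[−(E_R−E_S)/(RT)] = (A_R/A_S)·exp[(E_S−E_R)/(RT)].
(E_S−E_R)/(RT) = (154−106)×10³/(8.314×322) = 48000/2677 = 17.93.
k_R/k_S = (1.76×10^11/7.19×10^17)·exp(17.93) = 2.448×10^-7 × 6.121×10^7 = 15.0.
Since E_R < E_S, lowering the temperature improves selectivity toward R.

15.0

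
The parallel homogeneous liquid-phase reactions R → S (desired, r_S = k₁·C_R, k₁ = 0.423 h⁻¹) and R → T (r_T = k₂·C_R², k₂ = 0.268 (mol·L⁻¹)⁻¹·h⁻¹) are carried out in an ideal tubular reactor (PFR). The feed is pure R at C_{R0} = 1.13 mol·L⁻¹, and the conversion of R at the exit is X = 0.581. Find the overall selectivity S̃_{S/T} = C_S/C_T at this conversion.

2.01

C_R = C_{R0}(1−X) = 0.4735 mol·L⁻¹.
Along a PFR/batch, dC_S/dC_R = −r_S/(r_S+r_T) = −k₁/(k₁+k₂·C_R).
Integrating from C_{R0} to C_R: C_S = (0.423/0.268)·ln[(0.423+0.268·1.13)/(0.423+0.268·0.473)] = 1.578·ln(0.7258/0.5499) = 0.4382 mol·L⁻¹.
C_T = (C_{R0}−C_R)−C_S = 0.2184 mol·L⁻¹; S̃_{S/T} = 0.4382/0.2184 = 2.01.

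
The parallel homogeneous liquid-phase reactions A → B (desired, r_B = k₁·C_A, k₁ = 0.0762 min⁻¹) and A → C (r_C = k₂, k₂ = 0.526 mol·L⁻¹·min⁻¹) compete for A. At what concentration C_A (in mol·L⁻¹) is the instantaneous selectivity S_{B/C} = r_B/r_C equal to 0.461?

3.18 mol·L⁻¹

S_{B/C} = (k₁/k₂)·C_A ⇒ C_A = S·k₂/k₁.
= 0.461×0.526/0.0762 = 3.18 mol·L⁻¹.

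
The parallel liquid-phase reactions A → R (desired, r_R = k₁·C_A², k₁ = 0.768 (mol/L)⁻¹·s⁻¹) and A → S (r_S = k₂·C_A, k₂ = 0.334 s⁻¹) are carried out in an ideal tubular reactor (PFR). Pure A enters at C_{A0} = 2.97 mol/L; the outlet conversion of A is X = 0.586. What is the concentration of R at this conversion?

1.43 mol/L

C_A = C_{A0}(1−X) = 1.230 mol/L.
Along a PFR/batch, dC_S/dC_A = −r_S/(r_R+r_S) = −k₂/(k₂+k₁·C_A).
Integrating from C_{A0} to C_A: C_S = (0.334/0.768)·ln[(0.334+0.768·2.97)/(0.334+0.768·1.23)] = 0.4349·ln(2.615/1.278) = 0.3113 mol/L.
Then C_R = (C_{A0}−C_A) − C_S = 1.740 − 0.3113 = 1.429 mol/L.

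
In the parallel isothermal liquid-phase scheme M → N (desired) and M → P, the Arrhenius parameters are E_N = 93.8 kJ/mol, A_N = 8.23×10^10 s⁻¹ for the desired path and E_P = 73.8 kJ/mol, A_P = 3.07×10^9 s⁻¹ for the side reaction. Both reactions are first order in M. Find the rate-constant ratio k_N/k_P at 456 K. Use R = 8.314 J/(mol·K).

k_N/k_P = (A_N/A_P)·exp[−(E_N−E_P)/(RT)] = (A_N/A_P)·exp[(E_P−E_N)/(RT)].
(E_P−E_N)/(RT) = (73.8−93.8)×10³/(8.314×456) = -20000/3791 = -5.275.
k_N/k_P = (8.23×10^10/3.07×10^9)·exp(-5.275) = 26.81 × 0.005116 = 0.137.

0.137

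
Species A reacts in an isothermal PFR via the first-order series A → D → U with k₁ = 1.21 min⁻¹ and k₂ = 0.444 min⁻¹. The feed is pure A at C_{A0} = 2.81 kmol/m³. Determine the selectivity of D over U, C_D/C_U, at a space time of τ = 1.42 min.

Solving the coupled first-order balances gives C_D(τ) = [k₁/(k₂−k₁)]·C_{A0}·(e^(−k₁τ) − e^(−k₂τ)).
e^(−k₁τ) = e^(−1.21×1.42) = e^(−1.718) = 0.1794; e^(−k₂τ) = e^(−0.6305) = 0.5323.
C_D = 1.21×2.81/(0.444−1.21) × (0.1794−0.5323) = (-4.439)×(-0.3529) = 1.567 kmol/m³.
C_A = C_{A0}e^(−k₁τ) = 0.5041 kmol/m³, so C_U = C_{A0}−C_A−C_D = 0.7393 kmol/m³; C_D/C_U = 2.12.

2.12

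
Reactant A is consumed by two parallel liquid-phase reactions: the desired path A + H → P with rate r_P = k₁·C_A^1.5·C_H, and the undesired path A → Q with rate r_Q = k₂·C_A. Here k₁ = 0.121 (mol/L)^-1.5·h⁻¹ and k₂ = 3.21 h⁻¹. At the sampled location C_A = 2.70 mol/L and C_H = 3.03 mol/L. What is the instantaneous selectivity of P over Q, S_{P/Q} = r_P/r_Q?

0.188

S_{P/Q} = r_P/r_Q = (k₁·C_A^1.5·C_H)/(k₂·C_A) = (k₁/k₂)·C_A^0.5·C_H.
= (0.121×2.700^1.5×3.030) / (3.21×2.700) = 1.627/8.667 = 0.188.
Since the desired path is higher order in A, keeping C_A high (PFR or concentrated feed) favours P.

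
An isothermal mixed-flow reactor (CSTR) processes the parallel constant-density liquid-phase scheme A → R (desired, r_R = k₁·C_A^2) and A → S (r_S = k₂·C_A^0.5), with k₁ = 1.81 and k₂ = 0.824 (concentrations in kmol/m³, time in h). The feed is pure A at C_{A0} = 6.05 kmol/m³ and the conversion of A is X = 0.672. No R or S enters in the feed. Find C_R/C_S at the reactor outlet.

6.14

Exit C_A = C_{A0}(1−X) = 6.05×0.328 = 1.984 kmol/m³.
In a CSTR the entire volume is at exit conditions, so r_R = 1.81×1.984^2 = 7.127 and r_S = 0.824×1.984^0.5 = 1.161.
Overall selectivity = C_R/C_S = r_Rτ/(r_Sτ) = r_R/r_S = 6.14.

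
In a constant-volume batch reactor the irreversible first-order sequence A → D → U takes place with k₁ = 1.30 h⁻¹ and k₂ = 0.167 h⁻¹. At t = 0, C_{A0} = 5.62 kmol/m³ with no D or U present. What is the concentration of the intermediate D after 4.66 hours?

2.95 kmol/m³

The intermediate concentration in a first-order A→B→C sequence is C_D = k₁C_{A0}(e^(−k₁t) − e^(−k₂t))/(k₂−k₁).
e^(−k₁t) = e^(−1.30×4.66) = e^(−6.058) = 0.002339; e^(−k₂t) = e^(−0.7782) = 0.4592.
C_D = 1.30×5.62/(0.167−1.30) × (0.002339−0.4592) = (-6.448)×(-0.4569) = 2.946 kmol/m³.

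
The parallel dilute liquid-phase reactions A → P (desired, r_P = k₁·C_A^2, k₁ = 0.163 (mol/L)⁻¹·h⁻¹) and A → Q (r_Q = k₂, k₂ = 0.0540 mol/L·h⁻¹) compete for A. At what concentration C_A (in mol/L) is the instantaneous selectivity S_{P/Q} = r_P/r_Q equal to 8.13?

1.64 mol/L

S_{P/Q} = (k₁/k₂)·C_A^2 ⇒ C_A = (S·k₂/k₁)^(0.5).
= (8.13×0.0540/0.163)^(0.5) = (2.693)^(0.5) = 1.64 mol/L.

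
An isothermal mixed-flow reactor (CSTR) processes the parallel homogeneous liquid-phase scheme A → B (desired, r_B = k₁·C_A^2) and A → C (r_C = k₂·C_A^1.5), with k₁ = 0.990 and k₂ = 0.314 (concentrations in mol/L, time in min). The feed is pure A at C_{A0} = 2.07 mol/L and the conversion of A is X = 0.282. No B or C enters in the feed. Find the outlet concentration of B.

Exit C_A = C_{A0}(1−X) = 2.07×0.718 = 1.486 mol/L.
A CSTR operates uniformly at the exit composition, giving r_B = 2.187 and r_C = 0.5689 (each k·C_A^n at C_A = 1.486).
Fraction of consumed A going to B: r_B/(r_B+r_C) = 0.7935.
C_B = 0.7935·C_{A0}·X = 0.7935×2.07×0.282 = 0.463 mol/L.

0.463 mol/L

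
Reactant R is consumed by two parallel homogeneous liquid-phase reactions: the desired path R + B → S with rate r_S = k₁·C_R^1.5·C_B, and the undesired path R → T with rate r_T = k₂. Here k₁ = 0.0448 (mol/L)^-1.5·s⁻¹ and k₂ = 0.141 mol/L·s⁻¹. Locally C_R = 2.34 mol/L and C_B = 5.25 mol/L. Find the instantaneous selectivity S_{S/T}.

S_{S/T} = r_S/r_T = (k₁·C_R^1.5·C_B)/(k₂) = (k₁/k₂)·C_R^1.5·C_B.
= (0.0448×2.340^1.5×5.250) / (0.141) = 0.8419/0.1410 = 5.97.
Since the desired path is higher order in R, keeping C_R high (PFR or concentrated feed) favours S.

5.97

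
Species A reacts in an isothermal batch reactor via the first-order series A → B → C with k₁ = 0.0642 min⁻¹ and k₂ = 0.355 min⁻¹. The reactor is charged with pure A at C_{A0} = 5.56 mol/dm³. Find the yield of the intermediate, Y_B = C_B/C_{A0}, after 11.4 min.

The intermediate concentration in a first-order A→B→C sequence is C_B = k₁C_{A0}(e^(−k₁t) − e^(−k₂t))/(k₂−k₁).
e^(−k₁t) = e^(−0.0642×11.4) = e^(−0.7319) = 0.4810; e^(−k₂t) = e^(−4.047) = 0.01747.
C_B = 0.0642×5.56/(0.355−0.0642) × (0.4810−0.01747) = 1.227×0.4635 = 0.5690 mol/dm³.
Y_B = C_B/C_{A0} = 0.5690/5.56 = 0.102.

0.102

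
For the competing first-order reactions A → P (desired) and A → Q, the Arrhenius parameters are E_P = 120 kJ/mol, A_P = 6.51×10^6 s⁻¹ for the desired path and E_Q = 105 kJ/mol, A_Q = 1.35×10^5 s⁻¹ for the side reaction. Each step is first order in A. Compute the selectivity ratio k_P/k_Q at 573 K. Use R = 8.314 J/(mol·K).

2.07

Since both paths have the same order in A, the concentration cancels and S_{P/Q} = k_P/k_Q = (A_P/A_Q)·exp[(E_Q−E_P)/(RT)].
(E_Q−E_P)/(RT) = (105−120)×10³/(8.314×573) = -15000/4764 = -3.149.
k_P/k_Q = (6.51×10^6/1.35×10^5)·exp(-3.149) = 48.22 × 0.04291 = 2.07.
Since E_P > E_Q, raising the temperature improves selectivity toward P.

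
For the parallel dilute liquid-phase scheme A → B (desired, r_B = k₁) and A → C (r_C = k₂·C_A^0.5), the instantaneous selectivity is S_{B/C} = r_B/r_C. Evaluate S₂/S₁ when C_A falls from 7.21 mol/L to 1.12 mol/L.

S_{B/C} = (k₁/k₂)·C_A^-0.5, so S₂/S₁ = (C_{A,2}/C_{A,1})^-0.5.
= (1.12/7.21)^(-0.5) = (0.1553)^(-0.5) = 2.54.

2.54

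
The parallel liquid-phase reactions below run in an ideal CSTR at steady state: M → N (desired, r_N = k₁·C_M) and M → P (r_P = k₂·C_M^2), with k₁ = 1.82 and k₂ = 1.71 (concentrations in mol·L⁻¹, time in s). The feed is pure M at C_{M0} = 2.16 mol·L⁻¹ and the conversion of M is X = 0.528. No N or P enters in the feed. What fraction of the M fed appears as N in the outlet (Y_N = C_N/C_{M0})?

Exit C_M = C_{M0}(1−X) = 2.16×0.472 = 1.020 mol·L⁻¹.
A CSTR operates uniformly at the exit composition, giving r_N = 1.856 and r_P = 1.777 (each k·C_M^n at C_M = 1.020).
Fraction of consumed M going to N: r_N/(r_N+r_P) = 0.5108.
C_N = 0.5108·C_{M0}·X = 0.5108×2.16×0.528 = 0.583 mol·L⁻¹; Y_N = C_N/C_{M0} = 0.270.

0.270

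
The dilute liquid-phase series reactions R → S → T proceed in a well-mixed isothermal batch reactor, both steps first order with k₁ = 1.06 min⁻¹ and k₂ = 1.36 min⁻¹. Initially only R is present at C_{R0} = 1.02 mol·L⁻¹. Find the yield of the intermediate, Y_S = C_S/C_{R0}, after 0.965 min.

For first-order series with pure R initially, C_S(t) = k₁C_{R0}/(k₂−k₁)·(e^(−k₁t) − e^(−k₂t)).
e^(−k₁t) = e^(−1.06×0.965) = e^(−1.023) = 0.3596; e^(−k₂t) = e^(−1.312) = 0.2692.
C_S = 1.06×1.02/(1.36−1.06) × (0.3596−0.2692) = 3.604×0.09038 = 0.3257 mol·L⁻¹.
Y_S = C_S/C_{R0} = 0.3257/1.02 = 0.319.

0.319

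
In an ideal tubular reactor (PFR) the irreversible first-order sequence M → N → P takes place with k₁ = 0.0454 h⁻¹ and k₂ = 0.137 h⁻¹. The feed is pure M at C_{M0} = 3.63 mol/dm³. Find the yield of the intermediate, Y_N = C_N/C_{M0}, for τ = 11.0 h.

For first-order series with pure M initially, C_N(τ) = k₁C_{M0}/(k₂−k₁)·(e^(−k₁τ) − e^(−k₂τ)).
e^(−k₁τ) = e^(−0.0454×11.0) = e^(−0.4994) = 0.6069; e^(−k₂τ) = e^(−1.507) = 0.2216.
C_N = 0.0454×3.63/(0.137−0.0454) × (0.6069−0.2216) = 1.799×0.3853 = 0.6932 mol/dm³.
Y_N = C_N/C_{M0} = 0.6932/3.63 = 0.191.

0.191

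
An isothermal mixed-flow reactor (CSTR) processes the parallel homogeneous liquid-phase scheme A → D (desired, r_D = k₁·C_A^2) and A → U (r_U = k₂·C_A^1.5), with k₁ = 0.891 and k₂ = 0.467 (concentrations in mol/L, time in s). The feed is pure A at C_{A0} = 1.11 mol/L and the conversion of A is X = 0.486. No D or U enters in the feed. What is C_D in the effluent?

Exit C_A = C_{A0}(1−X) = 1.11×0.514 = 0.5705 mol/L.
In a CSTR the entire volume is at exit conditions, so r_D = 0.891×0.5705^2 = 0.2900 and r_U = 0.467×0.5705^1.5 = 0.2013.
Fraction of consumed A going to D: r_D/(r_D+r_U) = 0.5904.
C_D = 0.5904·C_{A0}·X = 0.5904×1.11×0.486 = 0.318 mol/L.

0.318 mol/L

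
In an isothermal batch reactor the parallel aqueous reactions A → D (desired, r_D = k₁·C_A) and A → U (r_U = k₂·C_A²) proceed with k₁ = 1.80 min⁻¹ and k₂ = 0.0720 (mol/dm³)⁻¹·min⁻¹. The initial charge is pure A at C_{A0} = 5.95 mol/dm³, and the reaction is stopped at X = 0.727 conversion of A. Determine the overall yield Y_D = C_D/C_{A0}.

C_A = C_{A0}(1−X) = 1.624 mol/dm³.
Along a PFR/batch, dC_D/dC_A = −r_D/(r_D+r_U) = −k₁/(k₁+k₂·C_A).
Integrating from C_{A0} to C_A: C_D = (1.80/0.0720)·ln[(1.80+0.0720·5.95)/(1.80+0.0720·1.62)] = 25.00·ln(2.228/1.917) = 3.764 mol/dm³.
Y_D = C_D/C_{A0} = 3.764/5.95 = 0.633.

0.633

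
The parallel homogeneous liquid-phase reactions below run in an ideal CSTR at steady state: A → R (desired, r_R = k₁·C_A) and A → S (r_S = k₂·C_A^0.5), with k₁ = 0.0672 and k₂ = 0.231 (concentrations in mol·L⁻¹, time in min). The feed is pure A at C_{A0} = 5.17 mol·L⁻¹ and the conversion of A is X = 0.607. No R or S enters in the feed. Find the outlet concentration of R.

Exit C_A = C_{A0}(1−X) = 5.17×0.393 = 2.032 mol·L⁻¹.
A CSTR operates uniformly at the exit composition, giving r_R = 0.1365 and r_S = 0.3293 (each k·C_A^n at C_A = 2.032).
Fraction of consumed A going to R: r_R/(r_R+r_S) = 0.2931.
C_R = 0.2931·C_{A0}·X = 0.2931×5.17×0.607 = 0.920 mol·L⁻¹.

0.920 mol·L⁻¹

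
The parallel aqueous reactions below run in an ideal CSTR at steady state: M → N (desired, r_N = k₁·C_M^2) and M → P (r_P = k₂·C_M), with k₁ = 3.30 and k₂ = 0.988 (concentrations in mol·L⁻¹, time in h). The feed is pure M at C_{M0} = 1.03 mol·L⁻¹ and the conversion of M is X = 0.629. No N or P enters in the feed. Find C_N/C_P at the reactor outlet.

1.28

Exit C_M = C_{M0}(1−X) = 1.03×0.371 = 0.3821 mol·L⁻¹.
In a CSTR the entire volume is at exit conditions, so r_N = 3.30×0.3821^2 = 0.4819 and r_P = 0.988×0.3821 = 0.3775.
Overall selectivity = C_N/C_P = r_Nτ/(r_Pτ) = r_N/r_P = 1.28.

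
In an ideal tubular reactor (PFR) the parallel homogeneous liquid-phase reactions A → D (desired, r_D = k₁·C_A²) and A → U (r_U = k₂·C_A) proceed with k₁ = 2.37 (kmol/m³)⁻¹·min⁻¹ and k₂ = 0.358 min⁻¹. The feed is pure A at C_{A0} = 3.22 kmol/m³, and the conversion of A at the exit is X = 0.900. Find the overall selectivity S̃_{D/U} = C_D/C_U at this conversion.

8.77

C_A = C_{A0}(1−X) = 0.3220 kmol/m³.
Along a PFR/batch, dC_U/dC_A = −r_U/(r_D+r_U) = −k₂/(k₂+k₁·C_A).
Integrating from C_{A0} to C_A: C_U = (0.358/2.37)·ln[(0.358+2.37·3.22)/(0.358+2.37·0.322)] = 0.1511·ln(7.989/1.121) = 0.2966 kmol/m³.
Then C_D = (C_{A0}−C_A) − C_U = 2.898 − 0.2966 = 2.601 kmol/m³.
S̃_{D/U} = C_D/C_U = 2.601/0.2966 = 8.77.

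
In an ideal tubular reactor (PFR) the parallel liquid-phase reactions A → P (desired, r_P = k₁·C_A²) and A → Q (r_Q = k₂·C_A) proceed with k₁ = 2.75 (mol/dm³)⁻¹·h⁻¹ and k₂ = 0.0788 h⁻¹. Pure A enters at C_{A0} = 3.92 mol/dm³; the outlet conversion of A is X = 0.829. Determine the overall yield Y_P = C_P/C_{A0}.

0.816

C_A = C_{A0}(1−X) = 0.6703 mol/dm³.
Along a PFR/batch, dC_Q/dC_A = −r_Q/(r_P+r_Q) = −k₂/(k₂+k₁·C_A).
Integrating from C_{A0} to C_A: C_Q = (0.0788/2.75)·ln[(0.0788+2.75·3.92)/(0.0788+2.75·0.670)] = 0.02865·ln(10.86/1.922) = 0.04962 mol/dm³.
Then C_P = (C_{A0}−C_A) − C_Q = 3.250 − 0.04962 = 3.200 mol/dm³.
Y_P = C_P/C_{A0} = 3.200/3.92 = 0.816.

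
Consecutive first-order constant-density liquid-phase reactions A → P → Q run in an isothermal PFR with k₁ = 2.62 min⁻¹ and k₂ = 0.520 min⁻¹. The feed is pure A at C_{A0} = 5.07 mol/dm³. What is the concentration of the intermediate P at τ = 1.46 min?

The intermediate concentration in a first-order A→B→C sequence is C_P = k₁C_{A0}(e^(−k₁τ) − e^(−k₂τ))/(k₂−k₁).
e^(−k₁τ) = e^(−2.62×1.46) = e^(−3.825) = 0.02181; e^(−k₂τ) = e^(−0.7592) = 0.4680.
C_P = 2.62×5.07/(0.520−2.62) × (0.02181−0.4680) = (-6.325)×(-0.4462) = 2.823 mol/dm³.

2.82 mol/dm³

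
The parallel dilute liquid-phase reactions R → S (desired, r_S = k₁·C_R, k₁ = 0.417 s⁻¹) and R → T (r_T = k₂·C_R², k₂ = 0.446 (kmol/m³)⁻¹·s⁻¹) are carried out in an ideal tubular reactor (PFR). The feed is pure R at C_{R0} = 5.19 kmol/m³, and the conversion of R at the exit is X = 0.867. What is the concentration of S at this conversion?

1.24 kmol/m³

C_R = C_{R0}(1−X) = 0.6903 kmol/m³.
Along a PFR/batch, dC_S/dC_R = −r_S/(r_S+r_T) = −k₁/(k₁+k₂·C_R).
Integrating from C_{R0} to C_R: C_S = (0.417/0.446)·ln[(0.417+0.446·5.19)/(0.417+0.446·0.690)] = 0.9350·ln(2.732/0.7249) = 1.240 kmol/m³.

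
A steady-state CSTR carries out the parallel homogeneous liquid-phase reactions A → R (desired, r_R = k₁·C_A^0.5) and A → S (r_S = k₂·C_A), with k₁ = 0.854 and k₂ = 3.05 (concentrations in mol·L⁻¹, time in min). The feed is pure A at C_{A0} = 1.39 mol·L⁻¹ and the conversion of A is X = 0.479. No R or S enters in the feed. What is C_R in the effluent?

0.165 mol·L⁻¹

Exit C_A = C_{A0}(1−X) = 1.39×0.521 = 0.7242 mol·L⁻¹.
In a CSTR the entire volume is at exit conditions, so r_R = 0.854×0.7242^0.5 = 0.7267 and r_S = 3.05×0.7242 = 2.209.
Fraction of consumed A going to R: r_R/(r_R+r_S) = 0.2476.
C_R = 0.2476·C_{A0}·X = 0.2476×1.39×0.479 = 0.165 mol·L⁻¹.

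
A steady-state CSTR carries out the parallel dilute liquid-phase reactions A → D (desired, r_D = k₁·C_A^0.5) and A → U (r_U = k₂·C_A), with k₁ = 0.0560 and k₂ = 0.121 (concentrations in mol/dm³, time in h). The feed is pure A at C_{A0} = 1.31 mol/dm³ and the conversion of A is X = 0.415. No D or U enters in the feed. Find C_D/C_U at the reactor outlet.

0.529

Exit C_A = C_{A0}(1−X) = 1.31×0.585 = 0.7663 mol/dm³.
Rates in a CSTR are evaluated at the outlet concentration: r_D = 0.0560×0.7663^0.5 = 0.04902, r_U = 0.121×0.7663 = 0.09273.
Overall selectivity = C_D/C_U = r_Dτ/(r_Uτ) = r_D/r_U = 0.529.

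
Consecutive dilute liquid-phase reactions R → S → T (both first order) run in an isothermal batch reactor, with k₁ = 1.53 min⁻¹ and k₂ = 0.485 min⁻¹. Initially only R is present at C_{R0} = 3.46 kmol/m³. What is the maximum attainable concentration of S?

2.03 kmol/m³

At the optimum, C_{S,max}/C_{R0} = (k₁/k₂)^[k₂/(k₂−k₁)].
= (1.53/0.485)^(0.485/(0.485−1.53)) = (3.155)^(-0.4641) = 0.5867.
C_{S,max} = 0.5867×3.46 = 2.03 kmol/m³.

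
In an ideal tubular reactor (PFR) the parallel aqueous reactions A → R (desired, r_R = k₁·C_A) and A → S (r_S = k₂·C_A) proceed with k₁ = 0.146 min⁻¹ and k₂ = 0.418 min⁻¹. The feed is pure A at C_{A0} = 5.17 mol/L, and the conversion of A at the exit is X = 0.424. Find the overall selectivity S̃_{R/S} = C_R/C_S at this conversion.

0.349

C_A = C_{A0}(1−X) = 2.978 mol/L.
Both paths are first order in A, so the instantaneous fraction to R is constant: dC_R/d(−C_A) = k₁/(k₁+k₂) = 0.2589.
C_R = 0.2589·(C_{A0}−C_A) = 0.2589×2.192 = 0.567 mol/L.
C_S = (C_{A0}−C_A)−C_R = 1.625 mol/L; S̃_{R/S} = 0.5675/1.625 = 0.349.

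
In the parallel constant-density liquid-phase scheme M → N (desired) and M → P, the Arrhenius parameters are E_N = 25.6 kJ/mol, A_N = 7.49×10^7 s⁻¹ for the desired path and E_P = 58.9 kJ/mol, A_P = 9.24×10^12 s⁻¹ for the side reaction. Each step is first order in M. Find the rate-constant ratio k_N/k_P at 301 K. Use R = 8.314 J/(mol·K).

4.87

Since both paths have the same order in M, the concentration cancels and S_{N/P} = k_N/k_P = (A_N/A_P)·exp[(E_P−E_N)/(RT)].
(E_P−E_N)/(RT) = (58.9−25.6)×10³/(8.314×301) = 33300/2503 = 13.31.
k_N/k_P = (7.49×10^7/9.24×10^12)·exp(13.31) = 8.106×10^-6 × 6.012×10^5 = 4.87.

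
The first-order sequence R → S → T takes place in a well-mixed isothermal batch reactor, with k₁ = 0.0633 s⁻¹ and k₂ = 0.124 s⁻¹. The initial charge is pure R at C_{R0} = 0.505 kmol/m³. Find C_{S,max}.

For a first-order series the maximum intermediate yield is C_{S,max}/C_{R0} = (k₁/k₂)^[k₂/(k₂−k₁)].
= (0.0633/0.124)^(0.124/(0.124−0.0633)) = (0.5105)^(2.043) = 0.2532.
C_{S,max} = 0.2532×0.505 = 0.128 kmol/m³.

0.128 kmol/m³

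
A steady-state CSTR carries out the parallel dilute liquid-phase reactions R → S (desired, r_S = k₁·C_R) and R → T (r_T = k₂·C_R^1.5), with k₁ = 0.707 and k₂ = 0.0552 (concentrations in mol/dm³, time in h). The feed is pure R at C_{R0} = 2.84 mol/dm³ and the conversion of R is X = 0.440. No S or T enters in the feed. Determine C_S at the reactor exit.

Exit C_R = C_{R0}(1−X) = 2.84×0.560 = 1.590 mol/dm³.
In a CSTR the entire volume is at exit conditions, so r_S = 0.707×1.590 = 1.124 and r_T = 0.0552×1.590^1.5 = 0.1107.
Fraction of consumed R going to S: r_S/(r_S+r_T) = 0.9104.
C_S = 0.9104·C_{R0}·X = 0.9104×2.84×0.440 = 1.14 mol/dm³.

1.14 mol/dm³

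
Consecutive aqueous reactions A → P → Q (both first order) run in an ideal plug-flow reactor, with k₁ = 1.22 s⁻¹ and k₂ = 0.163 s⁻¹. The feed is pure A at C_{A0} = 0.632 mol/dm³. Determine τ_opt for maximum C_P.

1.90 s

The intermediate peaks when r₁ = r₂, i.e. k₁e^(−k₁τ) = k₂e^(−k₂τ), giving τ_opt = ln(k₂/k₁)/(k₂−k₁).
= ln(0.163/1.22)/(0.163−1.22) = ln(0.1336)/-1.057 = -2.013/-1.057 = 1.90 s.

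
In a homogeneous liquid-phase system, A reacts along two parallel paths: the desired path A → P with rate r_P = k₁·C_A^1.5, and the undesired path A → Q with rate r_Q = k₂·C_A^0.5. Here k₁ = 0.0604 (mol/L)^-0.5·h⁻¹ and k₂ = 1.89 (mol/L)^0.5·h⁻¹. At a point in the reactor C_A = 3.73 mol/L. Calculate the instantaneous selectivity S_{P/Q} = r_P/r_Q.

0.119

S_{P/Q} = r_P/r_Q = (k₁·C_A^1.5)/(k₂·C_A^0.5) = (k₁/k₂)·C_A.
= (0.0604×3.730^1.5) / (1.89×3.730^0.5) = 0.4351/3.650 = 0.119.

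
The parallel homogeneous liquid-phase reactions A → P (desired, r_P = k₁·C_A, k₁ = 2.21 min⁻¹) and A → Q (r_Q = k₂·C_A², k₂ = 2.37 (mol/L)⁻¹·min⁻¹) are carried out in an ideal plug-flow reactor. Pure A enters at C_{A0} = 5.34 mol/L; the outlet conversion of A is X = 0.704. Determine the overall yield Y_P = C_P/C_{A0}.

C_A = C_{A0}(1−X) = 1.581 mol/L.
Along a PFR/batch, dC_P/dC_A = −r_P/(r_P+r_Q) = −k₁/(k₁+k₂·C_A).
Integrating from C_{A0} to C_A: C_P = (2.21/2.37)·ln[(2.21+2.37·5.34)/(2.21+2.37·1.58)] = 0.9325·ln(14.87/5.956) = 0.8529 mol/L.
Y_P = C_P/C_{A0} = 0.8529/5.34 = 0.160.

0.160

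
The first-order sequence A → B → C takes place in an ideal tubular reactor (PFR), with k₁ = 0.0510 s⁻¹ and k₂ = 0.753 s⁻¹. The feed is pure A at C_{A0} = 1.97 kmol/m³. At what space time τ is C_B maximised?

3.84 s

Setting dC_B/dτ = 0 gives τ_opt = ln(k₂/k₁)/(k₂−k₁).
= ln(0.753/0.0510)/(0.753−0.0510) = ln(14.76)/0.7020 = 2.692/0.7020 = 3.84 s.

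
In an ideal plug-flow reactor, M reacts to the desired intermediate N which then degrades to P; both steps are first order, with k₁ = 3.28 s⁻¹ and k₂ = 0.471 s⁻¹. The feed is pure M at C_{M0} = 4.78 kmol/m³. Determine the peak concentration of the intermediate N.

Evaluating C_N at τ_opt = ln(k₂/k₁)/(k₂−k₁) gives C_{N,max}/C_{M0} = (k₁/k₂)^[k₂/(k₂−k₁)].
= (3.28/0.471)^(0.471/(0.471−3.28)) = (6.964)^(-0.1677) = 0.7222.
C_{N,max} = 0.7222×4.78 = 3.45 kmol/m³.

3.45 kmol/m³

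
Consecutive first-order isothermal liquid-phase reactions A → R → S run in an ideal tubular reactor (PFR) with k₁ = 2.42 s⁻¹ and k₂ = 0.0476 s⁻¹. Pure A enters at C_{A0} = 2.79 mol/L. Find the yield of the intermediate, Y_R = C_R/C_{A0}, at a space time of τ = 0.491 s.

Solving the coupled first-order balances gives C_R(τ) = [k₁/(k₂−k₁)]·C_{A0}·(e^(−k₁τ) − e^(−k₂τ)).
e^(−k₁τ) = e^(−2.42×0.491) = e^(−1.188) = 0.3048; e^(−k₂τ) = e^(−0.02337) = 0.9769.
C_R = 2.42×2.79/(0.0476−2.42) × (0.3048−0.9769) = (-2.846)×(-0.6721) = 1.913 mol/L.
Y_R = C_R/C_{A0} = 1.913/2.79 = 0.686.

0.686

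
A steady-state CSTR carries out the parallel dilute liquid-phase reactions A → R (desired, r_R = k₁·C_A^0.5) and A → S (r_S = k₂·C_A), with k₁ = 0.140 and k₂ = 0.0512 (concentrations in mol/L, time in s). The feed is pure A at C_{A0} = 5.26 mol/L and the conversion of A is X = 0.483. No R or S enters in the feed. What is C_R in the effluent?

1.58 mol/L

Exit C_A = C_{A0}(1−X) = 5.26×0.517 = 2.719 mol/L.
Rates in a CSTR are evaluated at the outlet concentration: r_R = 0.140×2.719^0.5 = 0.2309, r_S = 0.0512×2.719 = 0.1392.
Fraction of consumed A going to R: r_R/(r_R+r_S) = 0.6238.
C_R = 0.6238·C_{A0}·X = 0.6238×5.26×0.483 = 1.58 mol/L.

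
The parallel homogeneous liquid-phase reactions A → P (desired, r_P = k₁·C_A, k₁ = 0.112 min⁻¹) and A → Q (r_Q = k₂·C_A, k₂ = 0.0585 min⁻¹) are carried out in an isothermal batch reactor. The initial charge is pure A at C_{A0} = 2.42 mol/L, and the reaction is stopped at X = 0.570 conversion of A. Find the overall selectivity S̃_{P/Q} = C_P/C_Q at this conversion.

1.91

C_A = C_{A0}(1−X) = 1.041 mol/L.
Both paths are first order in A, so the instantaneous fraction to P is constant: dC_P/d(−C_A) = k₁/(k₁+k₂) = 0.6569.
C_P = 0.6569·(C_{A0}−C_A) = 0.6569×1.379 = 0.906 mol/L.
C_Q = (C_{A0}−C_A)−C_P = 0.4733 mol/L; S̃_{P/Q} = 0.9061/0.4733 = 1.91.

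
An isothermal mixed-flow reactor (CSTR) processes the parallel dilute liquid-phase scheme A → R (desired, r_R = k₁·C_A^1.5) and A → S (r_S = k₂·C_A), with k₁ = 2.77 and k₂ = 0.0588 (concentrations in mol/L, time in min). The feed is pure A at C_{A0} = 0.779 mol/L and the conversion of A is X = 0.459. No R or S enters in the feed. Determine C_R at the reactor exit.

0.346 mol/L

Exit C_A = C_{A0}(1−X) = 0.779×0.541 = 0.4214 mol/L.
Rates in a CSTR are evaluated at the outlet concentration: r_R = 2.77×0.4214^1.5 = 0.7578, r_S = 0.0588×0.4214 = 0.02478.
Fraction of consumed A going to R: r_R/(r_R+r_S) = 0.9683.
C_R = 0.9683·C_{A0}·X = 0.9683×0.779×0.459 = 0.346 mol/L.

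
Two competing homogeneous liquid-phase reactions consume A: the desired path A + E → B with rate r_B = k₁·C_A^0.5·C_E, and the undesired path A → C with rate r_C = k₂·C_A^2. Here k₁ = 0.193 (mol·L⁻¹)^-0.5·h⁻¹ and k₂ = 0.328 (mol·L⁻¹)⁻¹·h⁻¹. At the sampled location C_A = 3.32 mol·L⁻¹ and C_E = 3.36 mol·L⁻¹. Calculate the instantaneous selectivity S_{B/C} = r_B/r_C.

S_{B/C} = r_B/r_C = (k₁·C_A^0.5·C_E)/(k₂·C_A^2) = (k₁/k₂)·C_A^-1.5·C_E.
= (0.193×3.320^0.5×3.360) / (0.328×3.320^2) = 1.182/3.615 = 0.327.
The undesired path is higher order in A, so low C_A (CSTR or dilute feed) favours B.

0.327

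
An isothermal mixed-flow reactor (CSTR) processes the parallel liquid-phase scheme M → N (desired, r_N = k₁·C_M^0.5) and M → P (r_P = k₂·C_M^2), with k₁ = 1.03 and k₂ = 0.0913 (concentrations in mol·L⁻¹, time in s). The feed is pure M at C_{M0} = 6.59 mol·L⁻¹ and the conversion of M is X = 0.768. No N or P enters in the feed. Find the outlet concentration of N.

4.33 mol·L⁻¹

Exit C_M = C_{M0}(1−X) = 6.59×0.232 = 1.529 mol·L⁻¹.
Rates in a CSTR are evaluated at the outlet concentration: r_N = 1.03×1.529^0.5 = 1.274, r_P = 0.0913×1.529^2 = 0.2134.
Fraction of consumed M going to N: r_N/(r_N+r_P) = 0.8565.
C_N = 0.8565·C_{M0}·X = 0.8565×6.59×0.768 = 4.33 mol·L⁻¹.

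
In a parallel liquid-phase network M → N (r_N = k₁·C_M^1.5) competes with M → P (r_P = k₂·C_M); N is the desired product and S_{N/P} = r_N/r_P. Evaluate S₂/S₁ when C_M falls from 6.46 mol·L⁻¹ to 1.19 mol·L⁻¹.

S_{N/P} = (k₁/k₂)·C_M^0.5, so S₂/S₁ = (C_{M,2}/C_{M,1})^0.5.
= (1.19/6.46)^0.5 = (0.1842)^0.5 = 0.429.

0.429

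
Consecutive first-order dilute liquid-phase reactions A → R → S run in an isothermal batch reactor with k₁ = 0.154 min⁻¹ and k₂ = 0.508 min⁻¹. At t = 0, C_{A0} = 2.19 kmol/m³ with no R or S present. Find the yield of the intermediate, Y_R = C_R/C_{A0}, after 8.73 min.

0.108

For first-order series with pure A initially, C_R(t) = k₁C_{A0}/(k₂−k₁)·(e^(−k₁t) − e^(−k₂t)).
e^(−k₁t) = e^(−0.154×8.73) = e^(−1.344) = 0.2607; e^(−k₂t) = e^(−4.435) = 0.01186.
C_R = 0.154×2.19/(0.508−0.154) × (0.2607−0.01186) = 0.9527×0.2488 = 0.2371 kmol/m³.
Y_R = C_R/C_{A0} = 0.2371/2.19 = 0.108.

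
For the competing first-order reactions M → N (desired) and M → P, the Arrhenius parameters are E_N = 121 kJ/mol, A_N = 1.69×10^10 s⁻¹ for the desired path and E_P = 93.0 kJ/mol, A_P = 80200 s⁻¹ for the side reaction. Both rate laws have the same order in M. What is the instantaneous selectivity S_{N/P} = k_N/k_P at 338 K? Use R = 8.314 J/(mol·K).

9.92

Since both paths have the same order in M, the concentration cancels and S_{N/P} = k_N/k_P = (A_N/A_P)·exp[(E_P−E_N)/(RT)].
(E_P−E_N)/(RT) = (93.0−121)×10³/(8.314×338) = -28000/2810 = -9.964.
k_N/k_P = (1.69×10^10/80200)·exp(-9.964) = 2.107×10^5 × 4.707×10^-5 = 9.92.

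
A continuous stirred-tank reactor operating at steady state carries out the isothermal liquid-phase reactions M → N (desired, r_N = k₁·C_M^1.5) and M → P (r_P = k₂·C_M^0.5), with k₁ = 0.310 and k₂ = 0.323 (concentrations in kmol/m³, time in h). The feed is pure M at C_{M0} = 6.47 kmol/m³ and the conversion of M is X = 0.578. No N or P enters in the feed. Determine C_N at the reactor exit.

Exit C_M = C_{M0}(1−X) = 6.47×0.422 = 2.730 kmol/m³.
Rates in a CSTR are evaluated at the outlet concentration: r_N = 0.310×2.730^1.5 = 1.399, r_P = 0.323×2.730^0.5 = 0.5337.
Fraction of consumed M going to N: r_N/(r_N+r_P) = 0.7238.
C_N = 0.7238·C_{M0}·X = 0.7238×6.47×0.578 = 2.71 kmol/m³.

2.71 kmol/m³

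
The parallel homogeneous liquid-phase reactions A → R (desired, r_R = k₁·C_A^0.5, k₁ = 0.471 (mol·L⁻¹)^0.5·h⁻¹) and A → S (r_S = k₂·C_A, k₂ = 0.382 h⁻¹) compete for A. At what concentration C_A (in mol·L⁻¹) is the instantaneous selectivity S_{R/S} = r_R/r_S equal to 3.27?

0.142 mol·L⁻¹

S_{R/S} = (k₁/k₂)·C_A^-0.5 ⇒ C_A = (S·k₂/k₁)^(-2).
= (3.27×0.382/0.471)^(-2) = (2.652)^(-2) = 0.142 mol·L⁻¹.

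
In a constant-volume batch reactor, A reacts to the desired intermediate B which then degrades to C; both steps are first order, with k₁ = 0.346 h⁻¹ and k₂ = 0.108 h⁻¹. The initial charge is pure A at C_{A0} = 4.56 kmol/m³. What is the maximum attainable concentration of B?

For a first-order series the maximum intermediate yield is C_{B,max}/C_{A0} = (k₁/k₂)^[k₂/(k₂−k₁)].
= (0.346/0.108)^(0.108/(0.108−0.346)) = (3.204)^(-0.4538) = 0.5896.
C_{B,max} = 0.5896×4.56 = 2.69 kmol/m³.

2.69 kmol/m³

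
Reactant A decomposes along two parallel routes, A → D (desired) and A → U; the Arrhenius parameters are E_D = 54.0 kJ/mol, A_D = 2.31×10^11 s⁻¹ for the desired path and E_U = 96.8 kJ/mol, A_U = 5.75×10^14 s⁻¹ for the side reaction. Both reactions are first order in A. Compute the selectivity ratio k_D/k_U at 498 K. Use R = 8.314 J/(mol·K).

Since both paths have the same order in A, the concentration cancels and S_{D/U} = k_D/k_U = (A_D/A_U)·exp[(E_U−E_D)/(RT)].
(E_U−E_D)/(RT) = (96.8−54.0)×10³/(8.314×498) = 42800/4140 = 10.34.
k_D/k_U = (2.31×10^11/5.75×10^14)·exp(10.34) = 4.017×10^-4 × 30861 = 12.4.
Since E_D < E_U, lowering the temperature improves selectivity toward D.

12.4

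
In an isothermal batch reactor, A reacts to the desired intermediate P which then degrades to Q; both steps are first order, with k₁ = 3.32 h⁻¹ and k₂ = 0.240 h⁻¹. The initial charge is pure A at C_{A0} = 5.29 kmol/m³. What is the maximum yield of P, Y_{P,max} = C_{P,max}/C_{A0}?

Evaluating C_P at t_opt = ln(k₂/k₁)/(k₂−k₁) gives C_{P,max}/C_{A0} = (k₁/k₂)^[k₂/(k₂−k₁)].
= (3.32/0.240)^(0.240/(0.240−3.32)) = (13.83)^(-0.07792) = 0.8149.

0.815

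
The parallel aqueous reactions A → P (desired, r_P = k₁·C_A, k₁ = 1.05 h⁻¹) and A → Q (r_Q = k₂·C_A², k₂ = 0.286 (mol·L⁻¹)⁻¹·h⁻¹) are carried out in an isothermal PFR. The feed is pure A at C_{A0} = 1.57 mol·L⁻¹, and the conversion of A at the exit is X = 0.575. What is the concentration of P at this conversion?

C_A = C_{A0}(1−X) = 0.6673 mol·L⁻¹.
Along a PFR/batch, dC_P/dC_A = −r_P/(r_P+r_Q) = −k₁/(k₁+k₂·C_A).
Integrating from C_{A0} to C_A: C_P = (1.05/0.286)·ln[(1.05+0.286·1.57)/(1.05+0.286·0.667)] = 3.671·ln(1.499/1.241) = 0.6940 mol·L⁻¹.

0.694 mol·L⁻¹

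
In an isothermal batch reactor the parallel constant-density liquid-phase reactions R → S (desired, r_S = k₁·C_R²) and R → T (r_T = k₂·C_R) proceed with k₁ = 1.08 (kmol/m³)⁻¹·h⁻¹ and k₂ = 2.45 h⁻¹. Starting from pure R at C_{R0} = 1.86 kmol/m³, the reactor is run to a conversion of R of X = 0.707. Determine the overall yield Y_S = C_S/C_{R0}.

C_R = C_{R0}(1−X) = 0.5450 kmol/m³.
Along a PFR/batch, dC_T/dC_R = −r_T/(r_S+r_T) = −k₂/(k₂+k₁·C_R).
Integrating from C_{R0} to C_R: C_T = (2.45/1.08)·ln[(2.45+1.08·1.86)/(2.45+1.08·0.545)] = 2.269·ln(4.459/3.039) = 0.8700 kmol/m³.
Then C_S = (C_{R0}−C_R) − C_T = 1.315 − 0.8700 = 0.4451 kmol/m³.
Y_S = C_S/C_{R0} = 0.4451/1.86 = 0.239.

0.239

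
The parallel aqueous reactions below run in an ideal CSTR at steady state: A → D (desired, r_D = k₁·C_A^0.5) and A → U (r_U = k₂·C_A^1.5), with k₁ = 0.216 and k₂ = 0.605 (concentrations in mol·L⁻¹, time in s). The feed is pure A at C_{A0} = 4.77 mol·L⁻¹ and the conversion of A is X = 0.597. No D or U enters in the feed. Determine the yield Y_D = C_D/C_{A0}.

Exit C_A = C_{A0}(1−X) = 4.77×0.403 = 1.922 mol·L⁻¹.
A CSTR operates uniformly at the exit composition, giving r_D = 0.2995 and r_U = 1.612 (each k·C_A^n at C_A = 1.922).
Fraction of consumed A going to D: r_D/(r_D+r_U) = 0.1566.
C_D = 0.1566·C_{A0}·X = 0.1566×4.77×0.597 = 0.446 mol·L⁻¹; Y_D = C_D/C_{A0} = 0.0935.

0.0935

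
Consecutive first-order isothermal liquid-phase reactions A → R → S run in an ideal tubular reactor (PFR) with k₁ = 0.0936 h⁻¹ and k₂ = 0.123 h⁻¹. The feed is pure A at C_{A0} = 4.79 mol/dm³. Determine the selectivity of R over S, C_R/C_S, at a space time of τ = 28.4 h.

0.157

The intermediate concentration in a first-order A→B→C sequence is C_R = k₁C_{A0}(e^(−k₁τ) − e^(−k₂τ))/(k₂−k₁).
e^(−k₁τ) = e^(−0.0936×28.4) = e^(−2.658) = 0.07007; e^(−k₂τ) = e^(−3.493) = 0.03040.
C_R = 0.0936×4.79/(0.123−0.0936) × (0.07007−0.03040) = 15.25×0.03967 = 0.6049 mol/dm³.
C_A = C_{A0}e^(−k₁τ) = 0.3356 mol/dm³, so C_S = C_{A0}−C_A−C_R = 3.849 mol/dm³; C_R/C_S = 0.157.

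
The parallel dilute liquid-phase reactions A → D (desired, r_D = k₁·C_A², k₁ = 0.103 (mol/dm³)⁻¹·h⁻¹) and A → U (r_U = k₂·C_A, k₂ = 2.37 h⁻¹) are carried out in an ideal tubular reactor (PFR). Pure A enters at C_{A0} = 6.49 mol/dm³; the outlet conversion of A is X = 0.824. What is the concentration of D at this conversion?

C_A = C_{A0}(1−X) = 1.142 mol/dm³.
Along a PFR/batch, dC_U/dC_A = −r_U/(r_D+r_U) = −k₂/(k₂+k₁·C_A).
Integrating from C_{A0} to C_A: C_U = (2.37/0.103)·ln[(2.37+0.103·6.49)/(2.37+0.103·1.14)] = 23.01·ln(3.038/2.488) = 4.602 mol/dm³.
Then C_D = (C_{A0}−C_A) − C_U = 5.348 − 4.602 = 0.7455 mol/dm³.

0.745 mol/dm³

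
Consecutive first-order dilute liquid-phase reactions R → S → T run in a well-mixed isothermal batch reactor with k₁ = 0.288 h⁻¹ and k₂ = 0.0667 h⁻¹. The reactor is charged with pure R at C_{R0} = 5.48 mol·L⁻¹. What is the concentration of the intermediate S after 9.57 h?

3.31 mol·L⁻¹

Solving the coupled first-order balances gives C_S(t) = [k₁/(k₂−k₁)]·C_{R0}·(e^(−k₁t) − e^(−k₂t)).
e^(−k₁t) = e^(−0.288×9.57) = e^(−2.756) = 0.06354; e^(−k₂t) = e^(−0.6383) = 0.5282.
C_S = 0.288×5.48/(0.0667−0.288) × (0.06354−0.5282) = (-7.132)×(-0.4646) = 3.314 mol·L⁻¹.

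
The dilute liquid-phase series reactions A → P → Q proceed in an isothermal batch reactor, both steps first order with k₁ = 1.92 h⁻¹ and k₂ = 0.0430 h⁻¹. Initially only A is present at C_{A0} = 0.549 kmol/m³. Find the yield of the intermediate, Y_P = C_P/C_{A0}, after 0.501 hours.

The intermediate concentration in a first-order A→B→C sequence is C_P = k₁C_{A0}(e^(−k₁t) − e^(−k₂t))/(k₂−k₁).
e^(−k₁t) = e^(−1.92×0.501) = e^(−0.9619) = 0.3822; e^(−k₂t) = e^(−0.02154) = 0.9787.
C_P = 1.92×0.549/(0.0430−1.92) × (0.3822−0.9787) = (-0.5616)×(-0.5965) = 0.3350 kmol/m³.
Y_P = C_P/C_{A0} = 0.3350/0.549 = 0.610.

0.610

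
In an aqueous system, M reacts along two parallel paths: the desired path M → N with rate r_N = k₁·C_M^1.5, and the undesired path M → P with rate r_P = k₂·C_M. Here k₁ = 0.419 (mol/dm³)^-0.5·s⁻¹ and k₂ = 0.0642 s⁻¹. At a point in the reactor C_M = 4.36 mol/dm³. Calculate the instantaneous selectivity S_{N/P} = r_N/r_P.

S_{N/P} = r_N/r_P = (k₁·C_M^1.5)/(k₂·C_M) = (k₁/k₂)·C_M^0.5.
= (0.419×4.360^1.5) / (0.0642×4.360) = 3.815/0.2799 = 13.6.

13.6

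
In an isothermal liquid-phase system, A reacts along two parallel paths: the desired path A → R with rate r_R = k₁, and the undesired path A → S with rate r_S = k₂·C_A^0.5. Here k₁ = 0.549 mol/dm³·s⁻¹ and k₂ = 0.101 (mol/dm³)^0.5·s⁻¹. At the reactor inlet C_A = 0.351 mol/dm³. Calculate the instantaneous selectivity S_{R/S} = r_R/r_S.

S_{R/S} = r_R/r_S = (k₁)/(k₂·C_A^0.5) = (k₁/k₂)·C_A^-0.5.
= (0.549) / (0.101×0.3510^0.5) = 0.5490/0.05984 = 9.17.
The undesired path is higher order in A, so low C_A (CSTR or dilute feed) favours R.

9.17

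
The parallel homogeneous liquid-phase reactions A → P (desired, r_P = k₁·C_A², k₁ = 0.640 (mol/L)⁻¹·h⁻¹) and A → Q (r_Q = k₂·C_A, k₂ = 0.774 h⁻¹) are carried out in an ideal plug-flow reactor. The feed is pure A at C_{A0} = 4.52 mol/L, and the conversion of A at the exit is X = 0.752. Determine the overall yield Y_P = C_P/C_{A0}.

C_A = C_{A0}(1−X) = 1.121 mol/L.
Along a PFR/batch, dC_Q/dC_A = −r_Q/(r_P+r_Q) = −k₂/(k₂+k₁·C_A).
Integrating from C_{A0} to C_A: C_Q = (0.774/0.640)·ln[(0.774+0.640·4.52)/(0.774+0.640·1.12)] = 1.209·ln(3.667/1.491) = 1.088 mol/L.
Then C_P = (C_{A0}−C_A) − C_Q = 3.399 − 1.088 = 2.311 mol/L.
Y_P = C_P/C_{A0} = 2.311/4.52 = 0.511.

0.511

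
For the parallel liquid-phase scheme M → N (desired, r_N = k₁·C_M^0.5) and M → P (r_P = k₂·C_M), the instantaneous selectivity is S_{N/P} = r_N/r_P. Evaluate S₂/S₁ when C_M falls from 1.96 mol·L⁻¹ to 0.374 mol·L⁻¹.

2.29

S_{N/P} = (k₁/k₂)·C_M^-0.5, so S₂/S₁ = (C_{M,2}/C_{M,1})^-0.5.
= (0.374/1.96)^(-0.5) = (0.1908)^(-0.5) = 2.29.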